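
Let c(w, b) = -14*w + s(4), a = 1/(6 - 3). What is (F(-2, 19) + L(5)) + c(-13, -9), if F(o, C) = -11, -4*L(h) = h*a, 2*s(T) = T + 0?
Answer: 2071/12 ≈ 172.58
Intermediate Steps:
a = 1/3 ≈ 0.33333
s(T) = T/2 (s(T) = (T + 0)/2 = T/2)
L(h) = -h/12 (L(h) = -h/(4*3) = -h/12)
c(w, b) = 2 - 14*w (c(w, b) = -14*w + (1/2)*4 = -14*w + 2 = 2 - 14*w)
(F(-2, 19) + L(5)) + c(-13, -9) = (-11 - 1/12*5) + (2 - 14*(-13)) = (-11 - 5/12) + (2 + 182) = -137/12 + 184 = 2071/12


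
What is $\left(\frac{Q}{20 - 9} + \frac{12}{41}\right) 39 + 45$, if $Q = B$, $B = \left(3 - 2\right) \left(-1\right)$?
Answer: $\frac{23844}{451} \approx 52.869$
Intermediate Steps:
$B = -1$ ($B = 1 \left(-1\right) = -1$)
$Q = -1$
$\left(\frac{Q}{20 - 9} + \frac{12}{41}\right) 39 + 45 = \left(- \frac{1}{20 - 9} + \frac{12}{41}\right) 39 + 45 = \left(- \frac{1}{20 - 9} + 12 \cdot \frac{1}{41}\right) 39 + 45 = \left(- \frac{1}{11} + \frac{12}{41}\right) 39 + 45 = \frac{91}{451} \cdot 39 + 45 = \frac{3549}{451} + 45 = \frac{23844}{451}$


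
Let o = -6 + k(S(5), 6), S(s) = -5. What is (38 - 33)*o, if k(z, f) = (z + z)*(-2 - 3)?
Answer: 220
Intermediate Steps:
k(z, f) = -10*z (k(z, f) = (2*z)*(-5) = -10*z)
o = 44 (o = -6 - 10*(-5) = -6 + 50 = 44)
(38 - 33)*o = (38 - 33)*44 = 5*44 = 220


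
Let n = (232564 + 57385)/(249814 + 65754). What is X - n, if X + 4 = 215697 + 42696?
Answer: 7412637273/28688 ≈ 2.5839e+5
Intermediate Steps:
X = 258389 (X = -4 + (215697 + 42696) = -4 + 258393 = 258389)
n = 26359/28688 (n = 289949/315568 = 289949*(1/315568) = 26359/28688 ≈ 0.91882)
X - n = 258389 - 1*26359/28688 = 258389 - 26359/28688 = 7412637273/28688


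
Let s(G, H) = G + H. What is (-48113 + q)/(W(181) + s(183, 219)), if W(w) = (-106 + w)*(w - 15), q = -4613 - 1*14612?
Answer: -1247/238 ≈ -5.2395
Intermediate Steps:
q = -19225 (q = -4613 - 14612 = -19225)
W(w) = (-106 + w)*(-15 + w)
(-48113 + q)/(W(181) + s(183, 219)) = (-48113 - 19225)/((1590 + 181**2 - 121*181) + (183 + 219)) = -67338/((1590 + 32761 - 21901) + 402) = -67338/(12450 + 402) = -67338/12852 = -67338*1/12852 = -1247/238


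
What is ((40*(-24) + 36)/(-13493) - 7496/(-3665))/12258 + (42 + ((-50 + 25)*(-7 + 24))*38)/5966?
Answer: -2440933836895168/904118537928915 ≈ -2.6998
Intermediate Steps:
((40*(-24) + 36)/(-13493) - 7496/(-3665))/12258 + (42 + ((-50 + 25)*(-7 + 24))*38)/5966 = ((-960 + 36)*(-1/13493) - 7496*(-1/3665))*(1/12258) + (42 - 25*17*38)*(1/5966) = (-924*(-1/13493) + 7496/3665)*(1/12258) + (42 - 425*38)*(1/5966) = (924/13493 + 7496/3665)*(1/12258) + (42 - 16150)*(1/5966) = (104529988/49451845)*(1/12258) - 16108*1/5966 = 52264994/303090358005 - 8054/2983 = -2440933836895168/904118537928915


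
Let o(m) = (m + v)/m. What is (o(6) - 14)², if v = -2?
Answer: 1600/9 ≈ 177.78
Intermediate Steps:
o(m) = (-2 + m)/m (o(m) = (m - 2)/m = (-2 + m)/m)
(o(6) - 14)² = ((-2 + 6)/6 - 14)² = ((⅙)*4 - 14)² = (⅔ - 14)² = (-40/3)² = 1600/9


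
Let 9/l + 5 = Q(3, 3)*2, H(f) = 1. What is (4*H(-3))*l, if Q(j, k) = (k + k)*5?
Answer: 36/55 ≈ 0.65455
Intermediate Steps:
Q(j, k) = 10*k (Q(j, k) = (2*k)*5 = 10*k)
l = 9/55 (l = 9/(-5 + (10*3)*2) = 9/(-5 + 30*2) = 9/(-5 + 60) = 9/55 ≈ 0.16364)
(4*H(-3))*l = (4*1)*(9/55) = 4*(9/55) = 36/55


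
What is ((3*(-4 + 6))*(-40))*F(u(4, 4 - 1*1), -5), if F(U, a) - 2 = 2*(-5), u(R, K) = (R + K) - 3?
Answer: 1920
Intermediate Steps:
u(R, K) = -3 + K + R (u(R, K) = (K + R) - 3 = -3 + K + R)
F(U, a) = -8 (F(U, a) = 2 + 2*(-5) = 2 - 10 = -8)
((3*(-4 + 6))*(-40))*F(u(4, 4 - 1*1), -5) = ((3*(-4 + 6))*(-40))*(-8) = ((3*2)*(-40))*(-8) = (6*(-40))*(-8) = -240*(-8) = 1920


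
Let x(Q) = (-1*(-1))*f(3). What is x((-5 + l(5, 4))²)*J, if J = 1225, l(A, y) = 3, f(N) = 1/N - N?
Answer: -9800/3 ≈ -3266.7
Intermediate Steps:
x(Q) = -8/3 (x(Q) = (-1*(-1))*(1/3 - 1*3) = 1*(⅓ - 3) = 1*(-8/3) = -8/3)
x((-5 + l(5, 4))²)*J = -8/3*1225 = -9800/3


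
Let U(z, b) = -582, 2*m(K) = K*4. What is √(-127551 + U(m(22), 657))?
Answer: 3*I*√14237 ≈ 357.96*I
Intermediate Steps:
m(K) = 2*K (m(K) = (K*4)/2 = (4*K)/2 = 2*K)
√(-127551 + U(m(22), 657)) = √(-127551 - 582) = √(-128133) = 3*I*√14237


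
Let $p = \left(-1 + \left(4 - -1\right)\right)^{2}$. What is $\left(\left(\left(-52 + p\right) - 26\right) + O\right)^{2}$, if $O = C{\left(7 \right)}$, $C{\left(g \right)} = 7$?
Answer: $3025$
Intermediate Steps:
$p = 16$ ($p = \left(-1 + \left(4 + 1\right)\right)^{2} = \left(-1 + 5\right)^{2} = 4^{2} = 16$)
$O = 7$
$\left(\left(\left(-52 + p\right) - 26\right) + O\right)^{2} = \left(\left(\left(-52 + 16\right) - 26\right) + 7\right)^{2} = \left(\left(-36 - 26\right) + 7\right)^{2} = \left(-62 + 7\right)^{2} = \left(-55\right)^{2} = 3025$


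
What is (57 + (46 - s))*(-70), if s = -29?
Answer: -9240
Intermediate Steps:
(57 + (46 - s))*(-70) = (57 + (46 - 1*(-29)))*(-70) = (57 + (46 + 29))*(-70) = (57 + 75)*(-70) = 132*(-70) = -9240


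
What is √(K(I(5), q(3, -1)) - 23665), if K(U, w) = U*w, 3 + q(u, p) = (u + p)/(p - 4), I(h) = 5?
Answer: I*√23682 ≈ 153.89*I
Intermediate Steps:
q(u, p) = -3 + (p + u)/(-4 + p) (q(u, p) = -3 + (u + p)/(p - 4) = -3 + (p + u)/(-4 + p))
√(K(I(5), q(3, -1)) - 23665) = √(5*((12 + 3 - 2*(-1))/(-4 - 1)) - 23665) = √(5*((12 + 3 + 2)/(-5)) - 23665) = √(5*(-⅕*17) - 23665) = √(5*(-17/5) - 23665) = √(-17 - 23665) = √(-23682) = I*√23682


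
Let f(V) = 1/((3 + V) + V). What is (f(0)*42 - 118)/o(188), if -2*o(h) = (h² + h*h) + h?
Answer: 4/1363 ≈ 0.0029347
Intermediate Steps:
o(h) = -h² - h/2 (o(h) = -((h² + h*h) + h)/2 = -((h² + h²) + h)/2 = -(2*h² + h)/2 = -(h + 2*h²)/2 = -h² - h/2)
f(V) = 1/(3 + 2*V)
(f(0)*42 - 118)/o(188) = (42/(3 + 2*0) - 118)/((-1*188*(½ + 188))) = (42/(3 + 0) - 118)/((-1*188*377/2)) = (42/3 - 118)/(-35438) = ((⅓)*42 - 118)*(-1/35438) = (14 - 118)*(-1/35438) = -104*(-1/35438) = 4/1363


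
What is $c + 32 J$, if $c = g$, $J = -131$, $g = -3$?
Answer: $-4195$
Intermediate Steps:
$c = -3$
$c + 32 J = -3 + 32 \left(-131\right) = -3 - 4192 = -4195$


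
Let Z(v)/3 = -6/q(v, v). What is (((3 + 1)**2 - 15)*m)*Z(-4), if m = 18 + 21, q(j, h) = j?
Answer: 351/2 ≈ 175.50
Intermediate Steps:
m = 39
Z(v) = -18/v (Z(v) = 3*(-6/v) = -18/v)
(((3 + 1)**2 - 15)*m)*Z(-4) = (((3 + 1)**2 - 15)*39)*(-18/(-4)) = ((4**2 - 15)*39)*(-18*(-1/4)) = ((16 - 15)*39)*(9/2) = (1*39)*(9/2) = 39*(9/2) = 351/2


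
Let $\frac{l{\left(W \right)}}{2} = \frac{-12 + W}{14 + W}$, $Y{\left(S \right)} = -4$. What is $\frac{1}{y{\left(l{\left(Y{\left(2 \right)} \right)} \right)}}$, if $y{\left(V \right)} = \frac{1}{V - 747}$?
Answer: $- \frac{3751}{5} \approx -750.2$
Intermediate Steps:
$l{\left(W \right)} = \frac{2 \left(-12 + W\right)}{14 + W}$ ($l{\left(W \right)} = 2 \frac{-12 + W}{14 + W} = \frac{2 \left(-12 + W\right)}{14 + W}$)
$y{\left(V \right)} = \frac{1}{-747 + V}$
$\frac{1}{y{\left(l{\left(Y{\left(2 \right)} \right)} \right)}} = \frac{1}{\frac{1}{-747 + \frac{2 \left(-12 - 4\right)}{14 - 4}}} = \frac{1}{\frac{1}{-747 + 2 \cdot \frac{1}{10} \left(-16\right)}} = \frac{1}{\frac{1}{-747 - \frac{16}{5}}} = \frac{1}{\frac{1}{- \frac{3751}{5}}} = \frac{1}{- \frac{5}{3751}} = - \frac{3751}{5}$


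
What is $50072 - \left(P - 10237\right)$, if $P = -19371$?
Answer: $79680$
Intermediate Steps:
$50072 - \left(P - 10237\right) = 50072 - \left(-19371 - 10237\right) = 50072 - -29608 = 50072 + 29608 = 79680$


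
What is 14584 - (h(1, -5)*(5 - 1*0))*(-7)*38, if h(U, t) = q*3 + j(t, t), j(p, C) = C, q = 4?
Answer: 23894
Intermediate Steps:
h(U, t) = 12 + t (h(U, t) = 4*3 + t = 12 + t)
14584 - (h(1, -5)*(5 - 1*0))*(-7)*38 = 14584 - ((12 - 5)*(5 - 1*0))*(-7)*38 = 14584 - (7*(5 + 0))*(-7)*38 = 14584 - (7*5)*(-7)*38 = 14584 - 35*(-7)*38 = 14584 - (-245)*38 = 14584 - 1*(-9310) = 14584 + 9310 = 23894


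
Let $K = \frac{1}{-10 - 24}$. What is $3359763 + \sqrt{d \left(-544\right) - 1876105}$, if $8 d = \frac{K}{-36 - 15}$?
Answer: $3359763 + \frac{i \sqrt{4879749207}}{51} \approx 3.3598 \cdot 10^{6} + 1369.7 i$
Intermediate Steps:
$K = - \frac{1}{34}$ ($K = \frac{1}{-34} = - \frac{1}{34} \approx -0.029412$)
$d = \frac{1}{13872}$ ($d = \frac{\left(- \frac{1}{34}\right) \frac{1}{-36 - 15}}{8} = \frac{\left(- \frac{1}{34}\right) \frac{1}{-51}}{8} = \frac{\left(- \frac{1}{34}\right) \left(- \frac{1}{51}\right)}{8} = \frac{1}{8} \cdot \frac{1}{1734} = \frac{1}{13872} \approx 7.2088 \cdot 10^{-5}$)
$3359763 + \sqrt{d \left(-544\right) - 1876105} = 3359763 + \sqrt{\frac{1}{13872} \left(-544\right) - 1876105} = 3359763 + \sqrt{- \frac{2}{51} - 1876105} = 3359763 + \sqrt{- \frac{95681357}{51}} = 3359763 + \frac{i \sqrt{4879749207}}{51}$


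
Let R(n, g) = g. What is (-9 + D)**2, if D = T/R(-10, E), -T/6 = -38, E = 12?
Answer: 100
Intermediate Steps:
T = 228 (T = -6*(-38) = 228)
D = 19 (D = 228/12 = 228*(1/12) = 19)
(-9 + D)**2 = (-9 + 19)**2 = 10**2 = 100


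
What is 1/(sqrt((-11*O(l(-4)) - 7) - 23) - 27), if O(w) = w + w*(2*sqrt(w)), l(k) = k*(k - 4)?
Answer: -1/(27 - I*sqrt(382 + 2816*sqrt(2))) ≈ -0.005301 - 0.01297*I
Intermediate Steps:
l(k) = k*(-4 + k)
O(w) = w + 2*w**(3/2)
1/(sqrt((-11*O(l(-4)) - 7) - 23) - 27) = 1/(sqrt((-11*(-4*(-4 - 4) + 2*(-4*(-4 - 4))**(3/2)) - 7) - 23) - 27) = 1/(sqrt((-11*(-4*(-8) + 2*(-4*(-8))**(3/2)) - 7) - 23) - 27) = 1/(sqrt((-11*(32 + 2*32**(3/2)) - 7) - 23) - 27) = 1/(sqrt((-11*(32 + 2*(128*sqrt(2))) - 7) - 23) - 27) = 1/(sqrt((-11*(32 + 256*sqrt(2)) - 7) - 23) - 27) = 1/(sqrt(((-352 - 2816*sqrt(2)) - 7) - 23) - 27) = 1/(sqrt((-359 - 2816*sqrt(2)) - 23) - 27) = 1/(sqrt(-382 - 2816*sqrt(2)) - 27) = 1/(-27 + sqrt(-382 - 2816*sqrt(2)))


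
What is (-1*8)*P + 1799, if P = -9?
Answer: 1871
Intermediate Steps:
(-1*8)*P + 1799 = -1*8*(-9) + 1799 = -8*(-9) + 1799 = 72 + 1799 = 1871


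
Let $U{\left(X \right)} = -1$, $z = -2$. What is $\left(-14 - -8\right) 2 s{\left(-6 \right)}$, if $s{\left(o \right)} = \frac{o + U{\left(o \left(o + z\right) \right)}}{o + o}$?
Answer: $-7$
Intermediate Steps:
$s{\left(o \right)} = \frac{-1 + o}{2 o}$ ($s{\left(o \right)} = \frac{o - 1}{o + o} = \frac{-1 + o}{2 o}$)
$\left(-14 - -8\right) 2 s{\left(-6 \right)} = \left(-14 - -8\right) 2 \frac{-1 - 6}{2 \left(-6\right)} = \left(-14 + 8\right) 2 \cdot \frac{1}{2} \left(- \frac{1}{6}\right) \left(-7\right) = \left(-6\right) 2 \cdot \frac{7}{12} = \left(-12\right) \frac{7}{12} = -7$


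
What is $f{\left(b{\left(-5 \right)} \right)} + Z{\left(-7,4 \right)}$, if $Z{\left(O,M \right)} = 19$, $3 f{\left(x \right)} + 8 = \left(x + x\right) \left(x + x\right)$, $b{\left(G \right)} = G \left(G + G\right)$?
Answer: $\frac{10049}{3} \approx 3349.7$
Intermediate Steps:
$b{\left(G \right)} = 2 G^{2}$ ($b{\left(G \right)} = G 2 G = 2 G^{2}$)
$f{\left(x \right)} = - \frac{8}{3} + \frac{4 x^{2}}{3}$ ($f{\left(x \right)} = - \frac{8}{3} + \frac{\left(x + x\right) \left(x + x\right)}{3} = - \frac{8}{3} + \frac{2 x 2 x}{3} = - \frac{8}{3} + \frac{4 x^{2}}{3}$)
$f{\left(b{\left(-5 \right)} \right)} + Z{\left(-7,4 \right)} = \left(- \frac{8}{3} + \frac{4 \left(2 \left(-5\right)^{2}\right)^{2}}{3}\right) + 19 = \left(- \frac{8}{3} + \frac{4 \left(2 \cdot 25\right)^{2}}{3}\right) + 19 = \left(- \frac{8}{3} + \frac{4 \cdot 50^{2}}{3}\right) + 19 = \left(- \frac{8}{3} + \frac{4}{3} \cdot 2500\right) + 19 = \left(- \frac{8}{3} + \frac{10000}{3}\right) + 19 = \frac{9992}{3} + 19 = \frac{10049}{3}$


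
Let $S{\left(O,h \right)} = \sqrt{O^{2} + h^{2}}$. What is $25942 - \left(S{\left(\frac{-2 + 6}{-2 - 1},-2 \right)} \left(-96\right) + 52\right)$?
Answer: $25890 + 64 \sqrt{13} \approx 26121.0$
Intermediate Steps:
$25942 - \left(S{\left(\frac{-2 + 6}{-2 - 1},-2 \right)} \left(-96\right) + 52\right) = 25942 - \left(\sqrt{\left(\frac{-2 + 6}{-2 - 1}\right)^{2} + \left(-2\right)^{2}} \left(-96\right) + 52\right) = 25942 - \left(\sqrt{\left(\frac{4}{-3}\right)^{2} + 4} \left(-96\right) + 52\right) = 25942 - \left(\sqrt{\left(4 \left(- \frac{1}{3}\right)\right)^{2} + 4} \left(-96\right) + 52\right) = 25942 - \left(\sqrt{\left(- \frac{4}{3}\right)^{2} + 4} \left(-96\right) + 52\right) = 25942 - \left(\sqrt{\frac{16}{9} + 4} \left(-96\right) + 52\right) = 25942 - \left(\sqrt{\frac{52}{9}} \left(-96\right) + 52\right) = 25942 - \left(\frac{2 \sqrt{13}}{3} \left(-96\right) + 52\right) = 25942 - \left(- 64 \sqrt{13} + 52\right) = 25942 - \left(52 - 64 \sqrt{13}\right) = 25890 + 64 \sqrt{13}$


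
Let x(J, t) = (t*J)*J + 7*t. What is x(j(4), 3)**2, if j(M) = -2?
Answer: 1089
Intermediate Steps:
x(J, t) = 7*t + t*J**2 (x(J, t) = (J*t)*J + 7*t = t*J**2 + 7*t = 7*t + t*J**2)
x(j(4), 3)**2 = (3*(7 + (-2)**2))**2 = (3*(7 + 4))**2 = (3*11)**2 = 33**2 = 1089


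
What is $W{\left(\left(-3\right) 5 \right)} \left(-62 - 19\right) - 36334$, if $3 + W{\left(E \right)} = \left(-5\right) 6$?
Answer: $-33661$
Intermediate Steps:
$W{\left(E \right)} = -33$ ($W{\left(E \right)} = -3 - 30 = -33$)
$W{\left(\left(-3\right) 5 \right)} \left(-62 - 19\right) - 36334 = - 33 \left(-62 - 19\right) - 36334 = \left(-33\right) \left(-81\right) - 36334 = 2673 - 36334 = -33661$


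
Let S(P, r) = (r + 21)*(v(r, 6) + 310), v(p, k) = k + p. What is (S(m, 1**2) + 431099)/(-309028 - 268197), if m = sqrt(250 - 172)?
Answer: -438073/577225 ≈ -0.75893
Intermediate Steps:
m = sqrt(78) ≈ 8.8318
S(P, r) = (21 + r)*(316 + r) (S(P, r) = (r + 21)*((6 + r) + 310) = (21 + r)*(316 + r))
(S(m, 1**2) + 431099)/(-309028 - 268197) = ((6636 + (1**2)**2 + 337*1**2) + 431099)/(-309028 - 268197) = ((6636 + 1**2 + 337*1) + 431099)/(-577225) = ((6636 + 1 + 337) + 431099)*(-1/577225) = (6974 + 431099)*(-1/577225) = 438073*(-1/577225) = -438073/577225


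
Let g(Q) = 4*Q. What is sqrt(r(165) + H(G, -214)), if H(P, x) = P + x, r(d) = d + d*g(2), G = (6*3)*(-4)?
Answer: sqrt(1199) ≈ 34.627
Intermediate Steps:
G = -72 (G = 18*(-4) = -72)
r(d) = 9*d (r(d) = d + d*(4*2) = d + d*8 = d + 8*d = 9*d)
sqrt(r(165) + H(G, -214)) = sqrt(9*165 + (-72 - 214)) = sqrt(1485 - 286) = sqrt(1199)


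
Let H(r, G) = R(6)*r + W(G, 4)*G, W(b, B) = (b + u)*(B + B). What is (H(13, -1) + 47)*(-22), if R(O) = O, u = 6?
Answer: -1870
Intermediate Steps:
W(b, B) = 2*B*(6 + b) (W(b, B) = (b + 6)*(B + B) = (6 + b)*(2*B) = 2*B*(6 + b))
H(r, G) = 6*r + G*(48 + 8*G) (H(r, G) = 6*r + (2*4*(6 + G))*G = 6*r + (48 + 8*G)*G = 6*r + G*(48 + 8*G))
(H(13, -1) + 47)*(-22) = ((6*13 + 8*(-1)*(6 - 1)) + 47)*(-22) = ((78 + 8*(-1)*5) + 47)*(-22) = ((78 - 40) + 47)*(-22) = (38 + 47)*(-22) = 85*(-22) = -1870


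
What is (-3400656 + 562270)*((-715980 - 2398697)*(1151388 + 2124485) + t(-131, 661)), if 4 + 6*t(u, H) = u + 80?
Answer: 86882594861810377933/3 ≈ 2.8961e+19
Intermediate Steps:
t(u, H) = 38/3 + u/6 (t(u, H) = -⅔ + (u + 80)/6 = -⅔ + (80 + u)/6 = -⅔ + (40/3 + u/6) = 38/3 + u/6)
(-3400656 + 562270)*((-715980 - 2398697)*(1151388 + 2124485) + t(-131, 661)) = (-3400656 + 562270)*((-715980 - 2398697)*(1151388 + 2124485) + (38/3 + (⅙)*(-131))) = -2838386*(-3114677*3275873 + (38/3 - 131/6)) = -2838386*(-10203286288021 - 55/6) = -2838386*(-61219717728181/6) = 86882594861810377933/3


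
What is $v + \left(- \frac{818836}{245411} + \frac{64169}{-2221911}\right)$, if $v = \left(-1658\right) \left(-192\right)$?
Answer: $\frac{173580864755925401}{545281400421} \approx 3.1833 \cdot 10^{5}$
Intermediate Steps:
$v = 318336$
$v + \left(- \frac{818836}{245411} + \frac{64169}{-2221911}\right) = 318336 + \left(- \frac{818836}{245411} + \frac{64169}{-2221911}\right) = 318336 + \left(\left(-818836\right) \frac{1}{245411} + 64169 \left(- \frac{1}{2221911}\right)\right) = 318336 - \frac{1835128494055}{545281400421} = \frac{173580864755925401}{545281400421}$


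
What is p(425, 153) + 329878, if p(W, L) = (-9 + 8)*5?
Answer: 329873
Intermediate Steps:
p(W, L) = -5 (p(W, L) = -1*5 = -5)
p(425, 153) + 329878 = -5 + 329878 = 329873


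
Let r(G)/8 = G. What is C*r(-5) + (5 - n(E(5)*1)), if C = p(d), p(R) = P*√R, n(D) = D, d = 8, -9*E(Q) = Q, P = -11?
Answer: 50/9 + 880*√2 ≈ 1250.1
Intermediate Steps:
E(Q) = -Q/9
r(G) = 8*G
p(R) = -11*√R
C = -22*√2 ≈ -31.113
C*r(-5) + (5 - n(E(5)*1)) = (-22*√2)*(8*(-5)) + (5 - (-⅑*5)) = -22*√2*(-40) + (5 - (-5)/9) = 880*√2 + (5 - 1*(-5/9)) = 880*√2 + (5 + 5/9) = 880*√2 + 50/9 = 50/9 + 880*√2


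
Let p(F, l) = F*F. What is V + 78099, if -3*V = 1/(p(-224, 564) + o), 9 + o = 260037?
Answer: 72679866587/930612 ≈ 78099.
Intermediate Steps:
o = 260028 (o = -9 + 260037 = 260028)
p(F, l) = F²
V = -1/930612 (V = -1/(3*((-224)² + 260028)) = -1/(3*(50176 + 260028)) = -⅓/310204 = -⅓*1/310204 = -1/930612 ≈ -1.0746e-6)
V + 78099 = -1/930612 + 78099 = 72679866587/930612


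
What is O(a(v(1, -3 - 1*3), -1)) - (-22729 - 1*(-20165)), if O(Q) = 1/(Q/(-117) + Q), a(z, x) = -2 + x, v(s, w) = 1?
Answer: 297385/116 ≈ 2563.7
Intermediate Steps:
O(Q) = 117/(116*Q) (O(Q) = 1/(Q*(-1/117) + Q) = 1/(-Q/117 + Q) = 1/(116*Q/117) = 117/(116*Q))
O(a(v(1, -3 - 1*3), -1)) - (-22729 - 1*(-20165)) = 117/(116*(-2 - 1)) - (-22729 - 1*(-20165)) = (117/116)/(-3) - (-22729 + 20165) = (117/116)*(-⅓) - 1*(-2564) = -39/116 + 2564 = 297385/116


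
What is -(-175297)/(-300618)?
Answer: -175297/300618 ≈ -0.58312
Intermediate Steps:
-(-175297)/(-300618) = -(-175297)*(-1)/300618 = -1*175297/300618 = -175297/300618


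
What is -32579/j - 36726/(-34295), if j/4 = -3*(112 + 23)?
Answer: 47071717/2222316 ≈ 21.181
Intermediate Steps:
j = -1620 (j = 4*(-3*(112 + 23)) = 4*(-3*135) = 4*(-405) = -1620)
-32579/j - 36726/(-34295) = -32579/(-1620) - 36726/(-34295) = -32579*(-1/1620) - 36726*(-1/34295) = 32579/1620 + 36726/34295 = 47071717/2222316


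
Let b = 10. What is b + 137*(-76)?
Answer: -10402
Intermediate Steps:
b + 137*(-76) = 10 + 137*(-76) = 10 - 10412 = -10402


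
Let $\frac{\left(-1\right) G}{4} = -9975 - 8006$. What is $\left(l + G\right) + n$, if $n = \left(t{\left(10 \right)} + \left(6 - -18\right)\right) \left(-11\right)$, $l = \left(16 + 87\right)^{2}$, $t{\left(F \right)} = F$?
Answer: $82159$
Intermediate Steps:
$G = 71924$ ($G = - 4 \left(-9975 - 8006\right) = \left(-4\right) \left(-17981\right) = 71924$)
$l = 10609$ ($l = 103^{2} = 10609$)
$n = -374$ ($n = \left(10 + \left(6 - -18\right)\right) \left(-11\right) = \left(10 + \left(6 + 18\right)\right) \left(-11\right) = \left(10 + 24\right) \left(-11\right) = 34 \left(-11\right) = -374$)
$\left(l + G\right) + n = \left(10609 + 71924\right) - 374 = 82533 - 374 = 82159$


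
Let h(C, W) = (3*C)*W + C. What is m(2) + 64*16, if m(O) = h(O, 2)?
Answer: 1038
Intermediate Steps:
h(C, W) = C + 3*C*W (h(C, W) = 3*C*W + C = C + 3*C*W)
m(O) = 7*O (m(O) = O*(1 + 3*2) = O*(1 + 6) = O*7 = 7*O)
m(2) + 64*16 = 7*2 + 64*16 = 14 + 1024 = 1038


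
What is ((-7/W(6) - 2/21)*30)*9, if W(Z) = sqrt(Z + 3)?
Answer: -4590/7 ≈ -655.71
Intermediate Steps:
W(Z) = sqrt(3 + Z)
((-7/W(6) - 2/21)*30)*9 = ((-7/sqrt(3 + 6) - 2/21)*30)*9 = ((-7/(sqrt(9)) - 2*1/21)*30)*9 = ((-7/3 - 2/21)*30)*9 = -17/7*30*9 = -510/7*9 = -4590/7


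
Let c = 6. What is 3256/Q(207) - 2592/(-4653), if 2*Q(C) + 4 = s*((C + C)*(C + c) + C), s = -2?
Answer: 23773256/45698147 ≈ 0.52022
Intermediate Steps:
Q(C) = -2 - C - 2*C*(6 + C) (Q(C) = -2 + (-2*((C + C)*(C + 6) + C))/2 = -2 + (-2*((2*C)*(6 + C) + C))/2 = -2 + (-2*(2*C*(6 + C) + C))/2 = -2 + (-2*(C + 2*C*(6 + C)))/2 = -2 + (-2*C - 4*C*(6 + C))/2 = -2 + (-C - 2*C*(6 + C)) = -2 - C - 2*C*(6 + C))
3256/Q(207) - 2592/(-4653) = 3256/(-2 - 13*207 - 2*207²) - 2592/(-4653) = 3256/(-2 - 2691 - 2*42849) - 2592*(-1/4653) = 3256/(-2 - 2691 - 85698) + 288/517 = 3256/(-88391) + 288/517 = 3256*(-1/88391) + 288/517 = -3256/88391 + 288/517 = 23773256/45698147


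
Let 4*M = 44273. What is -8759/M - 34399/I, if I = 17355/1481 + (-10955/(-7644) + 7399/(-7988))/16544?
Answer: -40697536487028576160700/13860405425994908777 ≈ -2936.2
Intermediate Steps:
M = 44273/4 (M = (¼)*44273 = 44273/4 ≈ 11068.)
I = 313066777177849/26715683362368 (I = 17355*(1/1481) + (-10955*(-1/7644) + 7399*(-1/7988))*(1/16544) = 17355/1481 + (1565/1092 - 7399/7988)*(1/16544) = 17355/1481 + (552689/1090362)*(1/16544) = 17355/1481 + 552689/18038948928 = 313066777177849/26715683362368 ≈ 11.718)
-8759/M - 34399/I = -8759/44273/4 - 34399/313066777177849/26715683362368 = -8759*4/44273 - 34399*26715683362368/313066777177849 = -35036/44273 - 918992791982096832/313066777177849 = -40697536487028576160700/13860405425994908777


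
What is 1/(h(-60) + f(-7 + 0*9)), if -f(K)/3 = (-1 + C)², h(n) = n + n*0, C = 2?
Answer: -1/63 ≈ -0.015873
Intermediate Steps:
h(n) = n (h(n) = n + 0 = n)
f(K) = -3 (f(K) = -3*(-1 + 2)² = -3*1² = -3*1 = -3)
1/(h(-60) + f(-7 + 0*9)) = 1/(-60 - 3) = 1/(-63) = -1/63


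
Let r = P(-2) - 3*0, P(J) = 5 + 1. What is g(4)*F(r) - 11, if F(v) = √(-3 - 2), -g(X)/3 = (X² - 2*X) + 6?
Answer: -11 - 42*I*√5 ≈ -11.0 - 93.915*I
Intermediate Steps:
P(J) = 6
g(X) = -18 - 3*X² + 6*X (g(X) = -3*((X² - 2*X) + 6) = -3*(6 + X² - 2*X) = -18 - 3*X² + 6*X)
r = 6 (r = 6 - 3*0 = 6 + 0 = 6)
F(v) = I*√5 (F(v) = √(-5) = I*√5)
g(4)*F(r) - 11 = (-18 - 3*4² + 6*4)*(I*√5) - 11 = (-18 - 3*16 + 24)*(I*√5) - 11 = (-18 - 48 + 24)*(I*√5) - 11 = -42*I*√5 - 11 = -11 - 42*I*√5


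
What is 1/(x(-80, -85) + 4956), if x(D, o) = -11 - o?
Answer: 1/5030 ≈ 0.00019881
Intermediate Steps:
1/(x(-80, -85) + 4956) = 1/((-11 - 1*(-85)) + 4956) = 1/((-11 + 85) + 4956) = 1/(74 + 4956) = 1/5030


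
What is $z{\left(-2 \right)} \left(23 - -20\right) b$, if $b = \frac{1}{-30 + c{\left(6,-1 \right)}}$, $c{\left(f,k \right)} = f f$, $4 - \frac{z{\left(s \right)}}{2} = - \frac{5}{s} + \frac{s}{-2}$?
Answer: $\frac{43}{6} \approx 7.1667$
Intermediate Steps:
$z{\left(s \right)} = 8 + s + \frac{10}{s}$ ($z{\left(s \right)} = 8 - 2 \left(- \frac{5}{s} + \frac{s}{-2}\right) = 8 - 2 \left(- \frac{5}{s} + s \left(- \frac{1}{2}\right)\right) = 8 - 2 \left(- \frac{5}{s} - \frac{s}{2}\right) = 8 + \left(s + \frac{10}{s}\right) = 8 + s + \frac{10}{s}$)
$c{\left(f,k \right)} = f^{2}$
$b = \frac{1}{6}$ ($b = \frac{1}{-30 + 6^{2}} = \frac{1}{-30 + 36} = \frac{1}{6} \approx 0.16667$)
$z{\left(-2 \right)} \left(23 - -20\right) b = \left(8 - 2 + \frac{10}{-2}\right) \left(23 - -20\right) \frac{1}{6} = \left(8 - 2 + 10 \left(- \frac{1}{2}\right)\right) \left(23 + 20\right) \frac{1}{6} = \left(8 - 2 - 5\right) 43 \cdot \frac{1}{6} = 1 \cdot 43 \cdot \frac{1}{6} = 43 \cdot \frac{1}{6} = \frac{43}{6}$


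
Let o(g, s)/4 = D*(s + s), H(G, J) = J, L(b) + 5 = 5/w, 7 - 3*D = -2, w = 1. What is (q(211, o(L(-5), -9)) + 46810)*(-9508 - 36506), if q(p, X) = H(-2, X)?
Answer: -2143976316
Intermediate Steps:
D = 3 (D = 7/3 - ⅓*(-2) = 7/3 + ⅔ = 3)
L(b) = 0 (L(b) = -5 + 5/1 = -5 + 5*1 = -5 + 5 = 0)
o(g, s) = 24*s (o(g, s) = 4*(3*(s + s)) = 4*(3*(2*s)) = 4*(6*s) = 24*s)
q(p, X) = X
(q(211, o(L(-5), -9)) + 46810)*(-9508 - 36506) = (24*(-9) + 46810)*(-9508 - 36506) = (-216 + 46810)*(-46014) = 46594*(-46014) = -2143976316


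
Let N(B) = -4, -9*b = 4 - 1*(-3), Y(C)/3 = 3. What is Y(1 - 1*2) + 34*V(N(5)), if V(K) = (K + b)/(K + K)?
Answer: 1055/36 ≈ 29.306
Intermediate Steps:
Y(C) = 9 (Y(C) = 3*3 = 9)
b = -7/9 (b = -(4 - 1*(-3))/9 = -(4 + 3)/9 = -1/9*7 = -7/9 ≈ -0.77778)
V(K) = (-7/9 + K)/(2*K) (V(K) = (K - 7/9)/(K + K) = (-7/9 + K)/((2*K)) = (-7/9 + K)*(1/(2*K)) = (-7/9 + K)/(2*K))
Y(1 - 1*2) + 34*V(N(5)) = 9 + 34*((1/18)*(-7 + 9*(-4))/(-4)) = 9 + 34*((1/18)*(-1/4)*(-7 - 36)) = 9 + 34*((1/18)*(-1/4)*(-43)) = 9 + 34*(43/72) = 9 + 731/36 = 1055/36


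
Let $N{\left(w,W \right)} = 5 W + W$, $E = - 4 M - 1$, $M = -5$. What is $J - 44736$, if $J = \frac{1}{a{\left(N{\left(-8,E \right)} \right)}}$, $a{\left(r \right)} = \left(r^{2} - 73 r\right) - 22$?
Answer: $- \frac{208111871}{4652} \approx -44736.0$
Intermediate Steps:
$E = 19$ ($E = \left(-4\right) \left(-5\right) - 1 = 20 - 1 = 19$)
$N{\left(w,W \right)} = 6 W$
$a{\left(r \right)} = -22 + r^{2} - 73 r$
$J = \frac{1}{4652}$ ($J = \frac{1}{-22 + \left(6 \cdot 19\right)^{2} - 73 \cdot 6 \cdot 19} = \frac{1}{-22 + 114^{2} - 8322} = \frac{1}{-22 + 12996 - 8322} = \frac{1}{4652} \approx 0.00021496$)
$J - 44736 = \frac{1}{4652} - 44736 = - \frac{208111871}{4652}$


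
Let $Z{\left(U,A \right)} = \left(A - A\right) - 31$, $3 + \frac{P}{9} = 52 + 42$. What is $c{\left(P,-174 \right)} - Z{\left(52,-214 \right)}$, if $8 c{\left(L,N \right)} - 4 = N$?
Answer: $\frac{39}{4} \approx 9.75$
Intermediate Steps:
$P = 819$ ($P = -27 + 9 \left(52 + 42\right) = -27 + 9 \cdot 94 = -27 + 846 = 819$)
$c{\left(L,N \right)} = \frac{1}{2} + \frac{N}{8}$
$Z{\left(U,A \right)} = -31$ ($Z{\left(U,A \right)} = 0 - 31 = -31$)
$c{\left(P,-174 \right)} - Z{\left(52,-214 \right)} = \left(\frac{1}{2} + \frac{1}{8} \left(-174\right)\right) - -31 = \left(\frac{1}{2} - \frac{87}{4}\right) + 31 = - \frac{85}{4} + 31 = \frac{39}{4}$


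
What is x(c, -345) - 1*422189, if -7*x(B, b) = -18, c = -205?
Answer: -2955305/7 ≈ -4.2219e+5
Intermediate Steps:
x(B, b) = 18/7 (x(B, b) = -⅐*(-18) = 18/7)
x(c, -345) - 1*422189 = 18/7 - 1*422189 = 18/7 - 422189 = -2955305/7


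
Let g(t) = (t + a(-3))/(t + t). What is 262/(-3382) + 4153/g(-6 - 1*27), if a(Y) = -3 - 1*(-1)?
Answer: 463495133/59185 ≈ 7831.3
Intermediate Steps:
a(Y) = -2 (a(Y) = -3 + 1 = -2)
g(t) = (-2 + t)/(2*t) (g(t) = (t - 2)/(t + t) = (-2 + t)/((2*t)) = (-2 + t)*(1/(2*t)) = (-2 + t)/(2*t))
262/(-3382) + 4153/g(-6 - 1*27) = 262/(-3382) + 4153/(((-2 + (-6 - 1*27))/(2*(-6 - 1*27)))) = 262*(-1/3382) + 4153/(((-2 + (-6 - 27))/(2*(-6 - 27)))) = -131/1691 + 4153/(((1/2)*(-2 - 33)/(-33))) = -131/1691 + 4153/(((1/2)*(-1/33)*(-35))) = -131/1691 + 4153/(35/66) = -131/1691 + 4153*(66/35) = -131/1691 + 274098/35 = 463495133/59185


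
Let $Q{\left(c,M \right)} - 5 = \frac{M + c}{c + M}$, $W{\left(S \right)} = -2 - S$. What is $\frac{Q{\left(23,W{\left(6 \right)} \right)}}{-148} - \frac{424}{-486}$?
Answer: $\frac{14959}{17982} \approx 0.83189$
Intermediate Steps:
$Q{\left(c,M \right)} = 6$ ($Q{\left(c,M \right)} = 5 + \frac{M + c}{c + M} = 5 + \frac{M + c}{M + c} = 5 + 1 = 6$)
$\frac{Q{\left(23,W{\left(6 \right)} \right)}}{-148} - \frac{424}{-486} = \frac{6}{-148} - \frac{424}{-486} = 6 \left(- \frac{1}{148}\right) - - \frac{212}{243} = - \frac{3}{74} + \frac{212}{243} = \frac{14959}{17982}$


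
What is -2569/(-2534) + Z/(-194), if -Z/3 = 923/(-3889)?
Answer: 68971661/68279173 ≈ 1.0101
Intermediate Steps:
Z = 2769/3889 (Z = -2769/(-3889) = -2769*(-1)/3889 = -3*(-923/3889) = 2769/3889 ≈ 0.71201)
-2569/(-2534) + Z/(-194) = -2569/(-2534) + (2769/3889)/(-194) = -2569*(-1/2534) + (2769/3889)*(-1/194) = 367/362 - 2769/754466 = 68971661/68279173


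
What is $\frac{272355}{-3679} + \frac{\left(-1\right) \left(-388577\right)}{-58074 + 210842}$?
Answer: $- \frac{5739650551}{80290496} \approx -71.486$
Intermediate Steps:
$\frac{272355}{-3679} + \frac{\left(-1\right) \left(-388577\right)}{-58074 + 210842} = 272355 \left(- \frac{1}{3679}\right) + \frac{388577}{152768} = - \frac{272355}{3679} + 388577 \cdot \frac{1}{152768} = - \frac{272355}{3679} + \frac{55511}{21824} = - \frac{5739650551}{80290496}$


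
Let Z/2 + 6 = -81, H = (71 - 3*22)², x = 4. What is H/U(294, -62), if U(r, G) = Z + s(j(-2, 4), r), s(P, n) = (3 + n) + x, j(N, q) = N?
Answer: 25/127 ≈ 0.19685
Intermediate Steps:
s(P, n) = 7 + n (s(P, n) = (3 + n) + 4 = 7 + n)
H = 25 (H = (71 - 66)² = 5² = 25)
Z = -174 (Z = -12 + 2*(-81) = -12 - 162 = -174)
U(r, G) = -167 + r (U(r, G) = -174 + (7 + r) = -167 + r)
H/U(294, -62) = 25/(-167 + 294) = 25/127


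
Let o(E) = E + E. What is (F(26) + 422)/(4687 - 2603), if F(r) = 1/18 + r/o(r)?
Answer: 3803/18756 ≈ 0.20276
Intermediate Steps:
o(E) = 2*E
F(r) = 5/9 (F(r) = 1/18 + r/((2*r)) = 1*(1/18) + r*(1/(2*r)) = 1/18 + 1/2 = 5/9)
(F(26) + 422)/(4687 - 2603) = (5/9 + 422)/(4687 - 2603) = (3803/9)/2084 = (3803/9)*(1/2084) = 3803/18756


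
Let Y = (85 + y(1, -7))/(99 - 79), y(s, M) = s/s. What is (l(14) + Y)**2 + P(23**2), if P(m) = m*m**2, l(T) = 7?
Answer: 14803601669/100 ≈ 1.4804e+8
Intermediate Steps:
y(s, M) = 1
Y = 43/10 (Y = (85 + 1)/(99 - 79) = 86/20 = 86*(1/20) = 43/10 ≈ 4.3000)
P(m) = m**3
(l(14) + Y)**2 + P(23**2) = (7 + 43/10)**2 + (23**2)**3 = (113/10)**2 + 529**3 = 12769/100 + 148035889 = 14803601669/100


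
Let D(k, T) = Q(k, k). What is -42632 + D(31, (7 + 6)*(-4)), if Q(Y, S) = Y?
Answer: -42601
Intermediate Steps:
D(k, T) = k
-42632 + D(31, (7 + 6)*(-4)) = -42632 + 31 = -42601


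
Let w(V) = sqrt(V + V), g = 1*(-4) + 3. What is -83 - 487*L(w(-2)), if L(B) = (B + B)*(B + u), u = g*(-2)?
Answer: 3813 - 3896*I ≈ 3813.0 - 3896.0*I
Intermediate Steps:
g = -1 (g = -4 + 3 = -1)
w(V) = sqrt(2)*sqrt(V) (w(V) = sqrt(2*V) = sqrt(2)*sqrt(V))
u = 2 (u = -1*(-2) = 2)
L(B) = 2*B*(2 + B) (L(B) = (B + B)*(B + 2) = (2*B)*(2 + B) = 2*B*(2 + B))
-83 - 487*L(w(-2)) = -83 - 974*sqrt(2)*sqrt(-2)*(2 + sqrt(2)*sqrt(-2)) = -83 - 974*sqrt(2)*(I*sqrt(2))*(2 + sqrt(2)*(I*sqrt(2))) = -83 - 974*2*I*(2 + 2*I) = -83 - 1948*I*(2 + 2*I)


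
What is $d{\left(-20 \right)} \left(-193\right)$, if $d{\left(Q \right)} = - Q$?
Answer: $-3860$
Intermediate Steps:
$d{\left(-20 \right)} \left(-193\right) = \left(-1\right) \left(-20\right) \left(-193\right) = 20 \left(-193\right) = -3860$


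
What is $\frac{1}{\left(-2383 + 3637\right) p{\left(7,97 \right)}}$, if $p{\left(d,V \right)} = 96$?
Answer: $\frac{1}{120384} \approx 8.3068 \cdot 10^{-6}$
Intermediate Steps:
$\frac{1}{\left(-2383 + 3637\right) p{\left(7,97 \right)}} = \frac{1}{\left(-2383 + 3637\right) 96} = \frac{1}{1254} \cdot \frac{1}{96} = \frac{1}{120384}$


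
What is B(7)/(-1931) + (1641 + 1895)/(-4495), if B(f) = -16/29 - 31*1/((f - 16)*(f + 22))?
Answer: -61434629/78118605 ≈ -0.78643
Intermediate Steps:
B(f) = -16/29 - 31/((-16 + f)*(22 + f)) (B(f) = -16*1/29 - 31*1/((-16 + f)*(22 + f)) = -16/29 - 31*1/((-16 + f)*(22 + f)) = -16/29 - 31/((-16 + f)*(22 + f)))
B(7)/(-1931) + (1641 + 1895)/(-4495) = ((4733 - 96*7 - 16*7²)/(29*(-352 + 7² + 6*7)))/(-1931) + (1641 + 1895)/(-4495) = ((4733 - 672 - 16*49)/(29*(-352 + 49 + 42)))*(-1/1931) + 3536*(-1/4495) = ((1/29)*(4733 - 672 - 784)/(-261))*(-1/1931) - 3536/4495 = ((1/29)*(-1/261)*3277)*(-1/1931) - 3536/4495 = -113/261*(-1/1931) - 3536/4495 = 113/503991 - 3536/4495 = -61434629/78118605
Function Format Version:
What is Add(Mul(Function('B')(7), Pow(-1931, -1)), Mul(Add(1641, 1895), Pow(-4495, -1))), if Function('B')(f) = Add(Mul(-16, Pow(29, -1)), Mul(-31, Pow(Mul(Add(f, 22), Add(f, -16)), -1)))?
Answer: Rational(-61434629, 78118605) ≈ -0.78643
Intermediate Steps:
Function('B')(f) = Add(Rational(-16, 29), Mul(-31, Pow(Add(-16, f), -1), Pow(Add(22, f), -1))) (Function('B')(f) = Add(Mul(-16, Rational(1, 29)), Mul(-31, Pow(Mul(Add(22, f), Add(-16, f)), -1))) = Add(Rational(-16, 29), Mul(-31, Pow(Mul(Add(-16, f), Add(22, f)), -1))) = Add(Rational(-16, 29), Mul(-31, Mul(Pow(Add(-16, f), -1), Pow(Add(22, f), -1)))) = Add(Rational(-16, 29), Mul(-31, Pow(Add(-16, f), -1), Pow(Add(22, f), -1))))
Add(Mul(Function('B')(7), Pow(-1931, -1)), Mul(Add(1641, 1895), Pow(-4495, -1))) = Add(Mul(Mul(Rational(1, 29), Pow(Add(-352, Pow(7, 2), Mul(6, 7)), -1), Add(4733, Mul(-96, 7), Mul(-16, Pow(7, 2)))), Pow(-1931, -1)), Mul(Add(1641, 1895), Pow(-4495, -1))) = Add(Mul(Mul(Rational(1, 29), Pow(Add(-352, 49, 42), -1), Add(4733, -672, Mul(-16, 49))), Rational(-1, 1931)), Mul(3536, Rational(-1, 4495))) = Add(Mul(Mul(Rational(1, 29), Pow(-261, -1), Add(4733, -672, -784)), Rational(-1, 1931)), Rational(-3536, 4495)) = Add(Mul(Mul(Rational(1, 29), Rational(-1, 261), 3277), Rational(-1, 1931)), Rational(-3536, 4495)) = Add(Mul(Rational(-113, 261), Rational(-1, 1931)), Rational(-3536, 4495)) = Add(Rational(113, 503991), Rational(-3536, 4495)) = Rational(-61434629, 78118605)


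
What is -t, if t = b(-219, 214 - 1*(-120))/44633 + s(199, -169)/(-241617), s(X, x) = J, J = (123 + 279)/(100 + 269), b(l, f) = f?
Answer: -9920128772/1326443262003 ≈ -0.0074787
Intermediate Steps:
J = 134/123 (J = 402/369 = 402*(1/369) = 134/123 ≈ 1.0894)
s(X, x) = 134/123
t = 9920128772/1326443262003 (t = (214 - 1*(-120))/44633 + (134/123)/(-241617) = (214 + 120)*(1/44633) + (134/123)*(-1/241617) = 334*(1/44633) - 134/29718891 = 334/44633 - 134/29718891 = 9920128772/1326443262003 ≈ 0.0074787)
-t = -1*9920128772/1326443262003 = -9920128772/1326443262003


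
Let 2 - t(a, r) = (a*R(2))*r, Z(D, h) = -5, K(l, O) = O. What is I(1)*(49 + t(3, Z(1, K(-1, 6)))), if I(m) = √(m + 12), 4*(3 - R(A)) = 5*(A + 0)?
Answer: 117*√13/2 ≈ 210.92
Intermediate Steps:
R(A) = 3 - 5*A/4 (R(A) = 3 - 5*(A + 0)/4 = 3 - 5*A/4)
I(m) = √(12 + m)
t(a, r) = 2 - a*r/2 (t(a, r) = 2 - a*(3 - 5/4*2)*r = 2 - a*(3 - 5/2)*r = 2 - a*(½)*r = 2 - a/2*r = 2 - a*r/2)
I(1)*(49 + t(3, Z(1, K(-1, 6)))) = √(12 + 1)*(49 + (2 - ½*3*(-5))) = √13*(49 + (2 + 15/2)) = √13*(49 + 19/2) = √13*(117/2) = 117*√13/2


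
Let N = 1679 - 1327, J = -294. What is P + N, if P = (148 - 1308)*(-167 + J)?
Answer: 535112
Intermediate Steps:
N = 352
P = 534760 (P = (148 - 1308)*(-167 - 294) = -1160*(-461) = 534760)
P + N = 534760 + 352 = 535112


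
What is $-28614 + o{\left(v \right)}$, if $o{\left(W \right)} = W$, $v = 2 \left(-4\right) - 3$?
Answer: $-28625$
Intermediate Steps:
$v = -11$ ($v = -8 - 3 = -11$)
$-28614 + o{\left(v \right)} = -28614 - 11 = -28625$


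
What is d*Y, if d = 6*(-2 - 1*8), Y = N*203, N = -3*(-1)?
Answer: -36540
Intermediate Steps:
N = 3
Y = 609 (Y = 3*203 = 609)
d = -60 (d = 6*(-2 - 8) = 6*(-10) = -60)
d*Y = -60*609 = -36540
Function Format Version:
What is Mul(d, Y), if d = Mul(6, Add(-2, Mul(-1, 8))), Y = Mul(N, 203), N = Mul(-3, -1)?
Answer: -36540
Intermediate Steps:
N = 3
Y = 609 (Y = Mul(3, 203) = 609)
d = -60 (d = Mul(6, Add(-2, -8)) = Mul(6, -10) = -60)
Mul(d, Y) = Mul(-60, 609) = -36540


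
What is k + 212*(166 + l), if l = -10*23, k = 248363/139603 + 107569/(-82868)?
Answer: -156957490819495/11568621404 ≈ -13568.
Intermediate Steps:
k = 5564389977/11568621404 (k = 248363*(1/139603) + 107569*(-1/82868) = 248363/139603 - 107569/82868 = 5564389977/11568621404 ≈ 0.48099)
l = -230
k + 212*(166 + l) = 5564389977/11568621404 + 212*(166 - 230) = 5564389977/11568621404 + 212*(-64) = 5564389977/11568621404 - 13568 = -156957490819495/11568621404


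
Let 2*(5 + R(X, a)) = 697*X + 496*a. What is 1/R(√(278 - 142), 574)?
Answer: 142347/20246150903 - 697*√34/20246150903 ≈ 6.8301e-6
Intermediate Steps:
R(X, a) = -5 + 248*a + 697*X/2 (R(X, a) = -5 + (697*X + 496*a)/2 = -5 + (496*a + 697*X)/2 = -5 + (248*a + 697*X/2) = -5 + 248*a + 697*X/2)
1/R(√(278 - 142), 574) = 1/(-5 + 248*574 + 697*√(278 - 142)/2) = 1/(-5 + 142352 + 697*√136/2) = 1/(-5 + 142352 + 697*(2*√34)/2) = 1/(-5 + 142352 + 697*√34) = 1/(142347 + 697*√34)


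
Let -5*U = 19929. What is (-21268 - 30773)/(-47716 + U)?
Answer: 260205/258509 ≈ 1.0066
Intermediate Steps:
U = -19929/5 (U = -1/5*19929 = -19929/5 ≈ -3985.8)
(-21268 - 30773)/(-47716 + U) = (-21268 - 30773)/(-47716 - 19929/5) = -52041/(-258509/5) = -52041*(-5/258509) = 260205/258509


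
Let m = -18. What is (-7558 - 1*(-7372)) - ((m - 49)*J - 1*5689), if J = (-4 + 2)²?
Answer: 5771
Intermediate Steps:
J = 4 (J = (-2)² = 4)
(-7558 - 1*(-7372)) - ((m - 49)*J - 1*5689) = (-7558 - 1*(-7372)) - ((-18 - 49)*4 - 1*5689) = (-7558 + 7372) - (-67*4 - 5689) = -186 - (-268 - 5689) = -186 - 1*(-5957) = -186 + 5957 = 5771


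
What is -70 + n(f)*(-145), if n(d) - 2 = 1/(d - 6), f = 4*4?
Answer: -749/2 ≈ -374.50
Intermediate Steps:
f = 16
n(d) = 2 + 1/(-6 + d) (n(d) = 2 + 1/(d - 6) = 2 + 1/(-6 + d))
-70 + n(f)*(-145) = -70 + ((-11 + 2*16)/(-6 + 16))*(-145) = -70 + ((-11 + 32)/10)*(-145) = -70 + ((⅒)*21)*(-145) = -70 + (21/10)*(-145) = -70 - 609/2 = -749/2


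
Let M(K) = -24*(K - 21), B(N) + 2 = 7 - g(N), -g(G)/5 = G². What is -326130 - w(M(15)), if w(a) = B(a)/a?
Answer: -47066405/144 ≈ -3.2685e+5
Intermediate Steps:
g(G) = -5*G²
B(N) = 5 + 5*N² (B(N) = -2 + (7 - (-5)*N²) = -2 + (7 + 5*N²) = 5 + 5*N²)
M(K) = 504 - 24*K (M(K) = -24*(-21 + K) = 504 - 24*K)
w(a) = (5 + 5*a²)/a
-326130 - w(M(15)) = -326130 - (5*(504 - 24*15) + 5/(504 - 24*15)) = -326130 - (5*(504 - 360) + 5/(504 - 360)) = -326130 - (5*144 + 5/144) = -326130 - (720 + 5*(1/144)) = -326130 - (720 + 5/144) = -326130 - 1*103685/144 = -326130 - 103685/144 = -47066405/144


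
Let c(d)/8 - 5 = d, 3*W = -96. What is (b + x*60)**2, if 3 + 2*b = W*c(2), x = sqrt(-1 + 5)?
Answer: 2418025/4 ≈ 6.0451e+5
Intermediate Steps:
W = -32 (W = (1/3)*(-96) = -32)
c(d) = 40 + 8*d
x = 2 (x = sqrt(4) = 2)
b = -1795/2 (b = -3/2 + (-32*(40 + 8*2))/2 = -3/2 + (-32*(40 + 16))/2 = -3/2 + (-32*56)/2 = -3/2 + (1/2)*(-1792) = -3/2 - 896 = -1795/2 ≈ -897.50)
(b + x*60)**2 = (-1795/2 + 2*60)**2 = (-1795/2 + 120)**2 = (-1555/2)**2 = 2418025/4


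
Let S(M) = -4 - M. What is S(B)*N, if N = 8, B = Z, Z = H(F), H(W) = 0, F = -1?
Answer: -32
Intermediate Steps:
Z = 0
B = 0
S(B)*N = (-4 - 1*0)*8 = (-4 + 0)*8 = -4*8 = -32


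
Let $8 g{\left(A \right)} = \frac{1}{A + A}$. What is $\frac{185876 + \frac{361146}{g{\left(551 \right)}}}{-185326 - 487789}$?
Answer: $- \frac{3184049012}{673115} \approx -4730.3$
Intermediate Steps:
$g{\left(A \right)} = \frac{1}{16 A}$ ($g{\left(A \right)} = \frac{1}{8 \left(A + A\right)} = \frac{1}{8 \cdot 2 A} = \frac{\frac{1}{2} \frac{1}{A}}{8} = \frac{1}{16 A}$)
$\frac{185876 + \frac{361146}{g{\left(551 \right)}}}{-185326 - 487789} = \frac{185876 + \frac{361146}{\frac{1}{16} \cdot \frac{1}{551}}}{-185326 - 487789} = \frac{185876 + \frac{361146}{\frac{1}{16} \cdot \frac{1}{551}}}{-673115} = \left(185876 + 361146 \frac{1}{\frac{1}{8816}}\right) \left(- \frac{1}{673115}\right) = \left(185876 + 361146 \cdot 8816\right) \left(- \frac{1}{673115}\right) = \left(185876 + 3183863136\right) \left(- \frac{1}{673115}\right) = 3184049012 \left(- \frac{1}{673115}\right) = - \frac{3184049012}{673115}$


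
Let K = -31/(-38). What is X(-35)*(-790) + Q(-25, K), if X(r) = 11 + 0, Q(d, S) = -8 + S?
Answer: -330493/38 ≈ -8697.2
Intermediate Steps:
K = 31/38 (K = -31*(-1/38) = 31/38 ≈ 0.81579)
X(r) = 11
X(-35)*(-790) + Q(-25, K) = 11*(-790) + (-8 + 31/38) = -8690 - 273/38 = -330493/38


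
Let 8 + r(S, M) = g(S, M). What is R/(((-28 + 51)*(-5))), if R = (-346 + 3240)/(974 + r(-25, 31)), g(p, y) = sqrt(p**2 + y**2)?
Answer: -60774/2328925 + 1447*sqrt(1586)/53565275 ≈ -0.025019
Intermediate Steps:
r(S, M) = -8 + sqrt(M**2 + S**2) (r(S, M) = -8 + sqrt(S**2 + M**2) = -8 + sqrt(M**2 + S**2))
R = 2894/(966 + sqrt(1586)) (R = (-346 + 3240)/(974 + (-8 + sqrt(31**2 + (-25)**2))) = 2894/(974 + (-8 + sqrt(961 + 625))) = 2894/(974 + (-8 + sqrt(1586))) = 2894/(966 + sqrt(1586)) ≈ 2.8772)
R/(((-28 + 51)*(-5))) = (1397802/465785 - 1447*sqrt(1586)/465785)/(((-28 + 51)*(-5))) = (1397802/465785 - 1447*sqrt(1586)/465785)/((23*(-5))) = (1397802/465785 - 1447*sqrt(1586)/465785)/(-115) = (1397802/465785 - 1447*sqrt(1586)/465785)*(-1/115) = -60774/2328925 + 1447*sqrt(1586)/53565275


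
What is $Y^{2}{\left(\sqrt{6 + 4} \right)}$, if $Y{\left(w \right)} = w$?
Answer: $10$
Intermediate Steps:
$Y^{2}{\left(\sqrt{6 + 4} \right)} = \left(\sqrt{6 + 4}\right)^{2} = \left(\sqrt{10}\right)^{2} = 10$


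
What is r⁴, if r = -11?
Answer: 14641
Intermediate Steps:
r⁴ = (-11)⁴ = 14641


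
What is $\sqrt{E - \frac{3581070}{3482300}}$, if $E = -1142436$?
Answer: $\frac{i \sqrt{138536635637345010}}{348230} \approx 1068.8 i$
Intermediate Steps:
$\sqrt{E - \frac{3581070}{3482300}} = \sqrt{-1142436 - \frac{3581070}{3482300}} = \sqrt{-1142436 - \frac{358107}{348230}} = \sqrt{- \frac{397830846387}{348230}} = \frac{i \sqrt{138536635637345010}}{348230}$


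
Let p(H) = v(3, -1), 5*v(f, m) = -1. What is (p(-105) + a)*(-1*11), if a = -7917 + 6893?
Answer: 56331/5 ≈ 11266.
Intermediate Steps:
v(f, m) = -1/5 (v(f, m) = (1/5)*(-1) = -1/5)
p(H) = -1/5
a = -1024
(p(-105) + a)*(-1*11) = (-1/5 - 1024)*(-1*11) = -5121/5*(-11) = 56331/5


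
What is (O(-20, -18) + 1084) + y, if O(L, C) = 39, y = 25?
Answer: 1148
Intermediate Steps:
(O(-20, -18) + 1084) + y = (39 + 1084) + 25 = 1123 + 25 = 1148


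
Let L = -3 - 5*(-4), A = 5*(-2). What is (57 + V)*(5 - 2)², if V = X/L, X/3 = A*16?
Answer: 4401/17 ≈ 258.88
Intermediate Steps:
A = -10
X = -480 (X = 3*(-10*16) = 3*(-160) = -480)
L = 17 (L = -3 + 20 = 17)
V = -480/17 ≈ -28.235
(57 + V)*(5 - 2)² = (57 - 480/17)*(5 - 2)² = (489/17)*3² = (489/17)*9 = 4401/17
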